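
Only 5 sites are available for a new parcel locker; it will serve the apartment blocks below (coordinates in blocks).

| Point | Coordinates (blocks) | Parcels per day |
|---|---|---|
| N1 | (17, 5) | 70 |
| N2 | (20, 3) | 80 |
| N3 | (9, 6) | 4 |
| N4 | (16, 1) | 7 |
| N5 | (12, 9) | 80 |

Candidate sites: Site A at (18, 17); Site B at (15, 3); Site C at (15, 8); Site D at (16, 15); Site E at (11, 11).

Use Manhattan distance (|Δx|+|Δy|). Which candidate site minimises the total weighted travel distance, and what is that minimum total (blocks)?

Site B, total 1457 blocks

Total weighted distance at each candidate:
  Site A (18, 17): total = 3516
  Site B (15, 3): total = 1457
  Site C (15, 8): total = 1558
  Site D (16, 15): total = 3012
  Site E (11, 11): total = 2573
Minimum is at Site B with total 1457 blocks.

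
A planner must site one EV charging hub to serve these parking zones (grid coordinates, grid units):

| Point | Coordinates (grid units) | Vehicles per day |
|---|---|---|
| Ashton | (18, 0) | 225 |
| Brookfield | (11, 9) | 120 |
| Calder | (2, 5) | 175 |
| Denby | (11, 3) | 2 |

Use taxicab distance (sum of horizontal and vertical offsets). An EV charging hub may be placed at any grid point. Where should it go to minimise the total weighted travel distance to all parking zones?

(11, 5)

Manhattan distance separates: Σwᵢ(|x−xᵢ|+|y−yᵢ|) = Σwᵢ|x−xᵢ| + Σwᵢ|y−yᵢ|, so x and y are optimised independently as 1-D weighted medians.
Total weight W = 522; half = 261.
x-coordinate, sorted with cumulative weight:
  x=2 (Calder, w=175) cum 175
  x=11 (Brookfield, w=120) cum 295  ← median
  x=11 (Denby, w=2) cum 297
  x=18 (Ashton, w=225) cum 522
⇒ x* = 11
y-coordinate, sorted with cumulative weight:
  y=0 (Ashton, w=225) cum 225
  y=3 (Denby, w=2) cum 227
  y=5 (Calder, w=175) cum 402  ← median
  y=9 (Brookfield, w=120) cum 522
⇒ y* = 5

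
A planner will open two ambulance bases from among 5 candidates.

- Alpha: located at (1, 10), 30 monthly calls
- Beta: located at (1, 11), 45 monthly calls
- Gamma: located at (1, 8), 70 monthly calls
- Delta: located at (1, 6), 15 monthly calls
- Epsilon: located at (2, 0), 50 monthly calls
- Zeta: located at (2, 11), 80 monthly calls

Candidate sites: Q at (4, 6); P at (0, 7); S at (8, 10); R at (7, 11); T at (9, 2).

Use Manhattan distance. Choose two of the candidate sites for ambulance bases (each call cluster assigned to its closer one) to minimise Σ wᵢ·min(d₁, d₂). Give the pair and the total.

Evaluate every pair (each demand assigned to the nearer of the two):
  {P, R}: total = 1365
  {Q, P}: total = 1395
  {P, S}: total = 1445
  {P, T}: total = 1445
  {Q, R}: total = 1675
  {Q, S}: total = 1925
  {Q, T}: total = 1925
  {R, T}: total = 2125
  {S, T}: total = 2375
  {S, R}: total = 2475
Best pair: {P, R} with total 1365.

{P, R}, total 1365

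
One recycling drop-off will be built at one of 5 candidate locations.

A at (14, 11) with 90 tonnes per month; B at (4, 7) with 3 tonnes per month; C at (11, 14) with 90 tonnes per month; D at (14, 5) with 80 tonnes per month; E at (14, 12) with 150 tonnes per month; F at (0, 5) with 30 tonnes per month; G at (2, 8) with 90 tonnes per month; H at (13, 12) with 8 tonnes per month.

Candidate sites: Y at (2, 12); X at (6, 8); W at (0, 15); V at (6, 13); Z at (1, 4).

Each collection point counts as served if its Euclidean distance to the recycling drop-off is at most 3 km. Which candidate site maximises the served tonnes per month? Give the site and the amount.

Z, covering 30

Coverage radius r = 3 km; a point is covered iff (Δx)²+(Δy)² ≤ 3² = 9.
  Y (2, 12): covers {none} → 0
  X (6, 8): covers {B} → 3
  W (0, 15): covers {none} → 0
  V (6, 13): covers {none} → 0
  Z (1, 4): covers {F} → 30
Maximum coverage at Z: 30 tonnes per month.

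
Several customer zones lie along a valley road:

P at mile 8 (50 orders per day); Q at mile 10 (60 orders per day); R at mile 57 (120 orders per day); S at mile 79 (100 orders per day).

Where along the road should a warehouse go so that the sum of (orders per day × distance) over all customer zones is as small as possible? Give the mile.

x = 57

For a sum of weighted absolute distances on a line, the optimum is the weighted median (not the mean). Total weight W = 330; half-weight = 165.
Sort by position and accumulate weight:
  mile 8 (P, w=50) → cum 50
  mile 10 (Q, w=60) → cum 110
  mile 57 (R, w=120) → cum 230  ≥ 165 → median here
  mile 79 (S, w=100) → cum 330
Optimal location: mile 57.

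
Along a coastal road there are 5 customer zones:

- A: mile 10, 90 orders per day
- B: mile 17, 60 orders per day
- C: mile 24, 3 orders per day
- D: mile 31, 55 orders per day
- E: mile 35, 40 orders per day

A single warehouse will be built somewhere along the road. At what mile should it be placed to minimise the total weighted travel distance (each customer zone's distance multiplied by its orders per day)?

x = 17

For a sum of weighted absolute distances on a line, the optimum is the weighted median (not the mean). Total weight W = 248; half-weight = 124.
Sort by position and accumulate weight:
  mile 10 (A, w=90) → cum 90
  mile 17 (B, w=60) → cum 150  ≥ 124 → median here
  mile 24 (C, w=3) → cum 153
  mile 31 (D, w=55) → cum 208
  mile 35 (E, w=40) → cum 248
Optimal location: mile 17.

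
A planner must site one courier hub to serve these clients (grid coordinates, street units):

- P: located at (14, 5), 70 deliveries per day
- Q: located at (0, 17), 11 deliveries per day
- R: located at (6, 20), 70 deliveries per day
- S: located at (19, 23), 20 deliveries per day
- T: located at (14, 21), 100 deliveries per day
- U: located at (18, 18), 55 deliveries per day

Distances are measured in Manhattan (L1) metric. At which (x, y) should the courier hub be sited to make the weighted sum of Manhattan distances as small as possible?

(14, 20)

Manhattan distance separates: Σwᵢ(|x−xᵢ|+|y−yᵢ|) = Σwᵢ|x−xᵢ| + Σwᵢ|y−yᵢ|, so x and y are optimised independently as 1-D weighted medians.
Total weight W = 326; half = 163.
x-coordinate, sorted with cumulative weight:
  x=0 (Q, w=11) cum 11
  x=6 (R, w=70) cum 81
  x=14 (P, w=70) cum 151
  x=14 (T, w=100) cum 251  ← median
  x=18 (U, w=55) cum 306
  x=19 (S, w=20) cum 326
⇒ x* = 14
y-coordinate, sorted with cumulative weight:
  y=5 (P, w=70) cum 70
  y=17 (Q, w=11) cum 81
  y=18 (U, w=55) cum 136
  y=20 (R, w=70) cum 206  ← median
  y=21 (T, w=100) cum 306
  y=23 (S, w=20) cum 326
⇒ y* = 20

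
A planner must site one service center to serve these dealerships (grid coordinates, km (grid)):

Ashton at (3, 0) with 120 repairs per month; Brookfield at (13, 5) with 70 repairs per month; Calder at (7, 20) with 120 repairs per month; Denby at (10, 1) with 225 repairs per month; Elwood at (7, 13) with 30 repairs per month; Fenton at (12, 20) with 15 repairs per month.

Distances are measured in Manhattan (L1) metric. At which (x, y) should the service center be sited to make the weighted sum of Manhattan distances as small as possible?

Manhattan distance separates: Σwᵢ(|x−xᵢ|+|y−yᵢ|) = Σwᵢ|x−xᵢ| + Σwᵢ|y−yᵢ|, so x and y are optimised independently as 1-D weighted medians.
Total weight W = 580; half = 290.
x-coordinate, sorted with cumulative weight:
  x=3 (Ashton, w=120) cum 120
  x=7 (Calder, w=120) cum 240
  x=7 (Elwood, w=30) cum 270
  x=10 (Denby, w=225) cum 495  ← median
  x=12 (Fenton, w=15) cum 510
  x=13 (Brookfield, w=70) cum 580
⇒ x* = 10
y-coordinate, sorted with cumulative weight:
  y=0 (Ashton, w=120) cum 120
  y=1 (Denby, w=225) cum 345  ← median
  y=5 (Brookfield, w=70) cum 415
  y=13 (Elwood, w=30) cum 445
  y=20 (Calder, w=120) cum 565
  y=20 (Fenton, w=15) cum 580
⇒ y* = 1

(10, 1)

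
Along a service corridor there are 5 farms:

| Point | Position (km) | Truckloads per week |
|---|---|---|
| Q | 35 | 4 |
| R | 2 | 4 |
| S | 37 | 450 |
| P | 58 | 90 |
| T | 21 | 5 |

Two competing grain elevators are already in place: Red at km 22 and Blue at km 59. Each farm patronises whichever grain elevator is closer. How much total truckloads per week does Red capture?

The indifferent point is the midpoint (22+59)/2 = 40.5; farms left of it (closer to Red at 22) go to Red, those right go to Blue.
  R at 2 (w=4) → Red
  T at 21 (w=5) → Red
  Q at 35 (w=4) → Red
  S at 37 (w=450) → Red
  P at 58 (w=90) → Blue
Red captures 463; Blue captures 90.

463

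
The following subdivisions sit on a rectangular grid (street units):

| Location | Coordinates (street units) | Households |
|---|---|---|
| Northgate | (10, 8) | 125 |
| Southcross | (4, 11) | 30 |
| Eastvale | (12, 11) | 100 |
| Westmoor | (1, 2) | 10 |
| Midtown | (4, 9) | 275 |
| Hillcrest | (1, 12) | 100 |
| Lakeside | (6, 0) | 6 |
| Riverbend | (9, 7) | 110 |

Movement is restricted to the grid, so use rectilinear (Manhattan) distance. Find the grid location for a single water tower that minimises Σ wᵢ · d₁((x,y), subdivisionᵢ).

(4, 9)

Manhattan distance separates: Σwᵢ(|x−xᵢ|+|y−yᵢ|) = Σwᵢ|x−xᵢ| + Σwᵢ|y−yᵢ|, so x and y are optimised independently as 1-D weighted medians.
Total weight W = 756; half = 378.
x-coordinate, sorted with cumulative weight:
  x=1 (Westmoor, w=10) cum 10
  x=1 (Hillcrest, w=100) cum 110
  x=4 (Southcross, w=30) cum 140
  x=4 (Midtown, w=275) cum 415  ← median
  x=6 (Lakeside, w=6) cum 421
  x=9 (Riverbend, w=110) cum 531
  x=10 (Northgate, w=125) cum 656
  x=12 (Eastvale, w=100) cum 756
⇒ x* = 4
y-coordinate, sorted with cumulative weight:
  y=0 (Lakeside, w=6) cum 6
  y=2 (Westmoor, w=10) cum 16
  y=7 (Riverbend, w=110) cum 126
  y=8 (Northgate, w=125) cum 251
  y=9 (Midtown, w=275) cum 526  ← median
  y=11 (Southcross, w=30) cum 556
  y=11 (Eastvale, w=100) cum 656
  y=12 (Hillcrest, w=100) cum 756
⇒ y* = 9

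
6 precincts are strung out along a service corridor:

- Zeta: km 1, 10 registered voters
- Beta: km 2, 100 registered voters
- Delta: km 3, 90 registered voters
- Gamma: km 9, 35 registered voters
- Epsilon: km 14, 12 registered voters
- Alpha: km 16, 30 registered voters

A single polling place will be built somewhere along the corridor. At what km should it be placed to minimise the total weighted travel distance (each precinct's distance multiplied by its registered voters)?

For a sum of weighted absolute distances on a line, the optimum is the weighted median (not the mean). Total weight W = 277; half-weight = 138.5.
Sort by position and accumulate weight:
  km 1 (Zeta, w=10) → cum 10
  km 2 (Beta, w=100) → cum 110
  km 3 (Delta, w=90) → cum 200  ≥ 138.5 → median here
  km 9 (Gamma, w=35) → cum 235
  km 14 (Epsilon, w=12) → cum 247
  km 16 (Alpha, w=30) → cum 277
Optimal location: km 3.

x = 3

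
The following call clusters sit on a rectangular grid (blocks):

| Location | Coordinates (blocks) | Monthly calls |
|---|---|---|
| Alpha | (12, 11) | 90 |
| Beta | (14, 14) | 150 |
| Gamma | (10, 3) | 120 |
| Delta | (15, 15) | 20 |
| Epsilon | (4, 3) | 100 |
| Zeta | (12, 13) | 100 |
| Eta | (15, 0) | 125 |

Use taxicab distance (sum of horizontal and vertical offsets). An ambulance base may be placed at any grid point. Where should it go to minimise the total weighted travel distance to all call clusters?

Manhattan distance separates: Σwᵢ(|x−xᵢ|+|y−yᵢ|) = Σwᵢ|x−xᵢ| + Σwᵢ|y−yᵢ|, so x and y are optimised independently as 1-D weighted medians.
Total weight W = 705; half = 352.5.
x-coordinate, sorted with cumulative weight:
  x=4 (Epsilon, w=100) cum 100
  x=10 (Gamma, w=120) cum 220
  x=12 (Alpha, w=90) cum 310
  x=12 (Zeta, w=100) cum 410  ← median
  x=14 (Beta, w=150) cum 560
  x=15 (Delta, w=20) cum 580
  x=15 (Eta, w=125) cum 705
⇒ x* = 12
y-coordinate, sorted with cumulative weight:
  y=0 (Eta, w=125) cum 125
  y=3 (Gamma, w=120) cum 245
  y=3 (Epsilon, w=100) cum 345
  y=11 (Alpha, w=90) cum 435  ← median
  y=13 (Zeta, w=100) cum 535
  y=14 (Beta, w=150) cum 685
  y=15 (Delta, w=20) cum 705
⇒ y* = 11

(12, 11)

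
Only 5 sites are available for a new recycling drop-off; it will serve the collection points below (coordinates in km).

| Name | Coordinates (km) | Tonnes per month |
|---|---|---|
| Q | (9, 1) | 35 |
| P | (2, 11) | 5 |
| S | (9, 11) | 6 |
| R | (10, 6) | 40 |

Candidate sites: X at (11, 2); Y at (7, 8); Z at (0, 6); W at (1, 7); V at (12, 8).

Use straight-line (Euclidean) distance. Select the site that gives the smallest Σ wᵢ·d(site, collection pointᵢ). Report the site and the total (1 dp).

Total weighted distance at each candidate:
  X (11, 2): total = 362.1
  Y (7, 8): total = 449.8
  Z (0, 6): total = 849.0
  W (1, 7): total = 786.5
  V (12, 8): total = 457.3
Minimum is at X with total 362.1 km.

X, total 362.1 km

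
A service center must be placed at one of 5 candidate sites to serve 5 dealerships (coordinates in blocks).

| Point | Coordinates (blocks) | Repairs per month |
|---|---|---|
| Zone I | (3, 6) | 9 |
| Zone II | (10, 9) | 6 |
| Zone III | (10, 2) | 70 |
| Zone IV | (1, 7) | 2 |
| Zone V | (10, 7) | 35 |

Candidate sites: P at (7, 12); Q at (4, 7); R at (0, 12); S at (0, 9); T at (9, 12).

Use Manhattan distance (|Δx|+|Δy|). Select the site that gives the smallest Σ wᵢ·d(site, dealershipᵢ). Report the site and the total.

Q, total 1052 blocks

Total weighted distance at each candidate:
  P (7, 12): total = 1338
  Q (4, 7): total = 1052
  R (0, 12): total = 2096
  S (0, 9): total = 1730
  T (9, 12): total = 1138
Minimum is at Q with total 1052 blocks.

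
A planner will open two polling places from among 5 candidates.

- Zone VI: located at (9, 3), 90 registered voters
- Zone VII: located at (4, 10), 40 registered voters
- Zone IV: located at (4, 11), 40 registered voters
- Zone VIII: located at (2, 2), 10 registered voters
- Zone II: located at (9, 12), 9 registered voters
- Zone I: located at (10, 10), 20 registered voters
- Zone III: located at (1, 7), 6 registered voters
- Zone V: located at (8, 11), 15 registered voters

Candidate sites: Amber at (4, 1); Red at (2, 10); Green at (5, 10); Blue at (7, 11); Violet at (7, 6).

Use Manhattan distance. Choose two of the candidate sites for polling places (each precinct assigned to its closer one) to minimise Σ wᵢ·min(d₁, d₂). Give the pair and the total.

{Green, Violet}, total 916

Evaluate every pair (each demand assigned to the nearer of the two):
  {Green, Violet}: total = 916
  {Blue, Violet}: total = 984
  {Amber, Green}: total = 1036
  {Red, Violet}: total = 1056
  {Amber, Blue}: total = 1116
  {Amber, Red}: total = 1230
  {Green, Blue}: total = 1294
  {Red, Blue}: total = 1326
  {Amber, Violet}: total = 1424
  {Red, Green}: total = 1428
Best pair: {Green, Violet} with total 916.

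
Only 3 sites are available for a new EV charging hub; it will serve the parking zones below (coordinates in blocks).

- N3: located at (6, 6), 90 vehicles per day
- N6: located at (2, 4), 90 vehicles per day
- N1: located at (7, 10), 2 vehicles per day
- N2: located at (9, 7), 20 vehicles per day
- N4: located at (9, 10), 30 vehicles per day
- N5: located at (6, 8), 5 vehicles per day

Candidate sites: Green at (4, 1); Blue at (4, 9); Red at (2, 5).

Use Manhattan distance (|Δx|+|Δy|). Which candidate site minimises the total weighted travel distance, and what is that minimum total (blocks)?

Total weighted distance at each candidate:
  Green (4, 1): total = 1789
  Blue (4, 9): total = 1423
  Red (2, 5): total = 1135
Minimum is at Red with total 1135 blocks.

Red, total 1135 blocks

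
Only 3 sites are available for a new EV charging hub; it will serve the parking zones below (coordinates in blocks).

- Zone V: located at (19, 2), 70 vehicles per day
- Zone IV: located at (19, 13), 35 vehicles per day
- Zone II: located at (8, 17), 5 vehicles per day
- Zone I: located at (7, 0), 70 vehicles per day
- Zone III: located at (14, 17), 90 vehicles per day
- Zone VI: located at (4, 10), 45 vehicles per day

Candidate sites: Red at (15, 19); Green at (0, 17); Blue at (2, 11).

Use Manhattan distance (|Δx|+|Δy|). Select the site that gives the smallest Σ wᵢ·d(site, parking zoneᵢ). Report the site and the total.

Red, total 4925 blocks

Total weighted distance at each candidate:
  Red (15, 19): total = 4925
  Green (0, 17): total = 6660
  Blue (2, 11): total = 5420
Minimum is at Red with total 4925 blocks.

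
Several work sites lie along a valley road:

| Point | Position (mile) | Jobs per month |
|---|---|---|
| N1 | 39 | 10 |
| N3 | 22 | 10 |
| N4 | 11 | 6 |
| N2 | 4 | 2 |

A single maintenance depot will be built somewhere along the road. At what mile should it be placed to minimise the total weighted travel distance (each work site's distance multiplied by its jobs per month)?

For a sum of weighted absolute distances on a line, the optimum is the weighted median (not the mean). Total weight W = 28; half-weight = 14.
Sort by position and accumulate weight:
  mile 4 (N2, w=2) → cum 2
  mile 11 (N4, w=6) → cum 8
  mile 22 (N3, w=10) → cum 18  ≥ 14 → median here
  mile 39 (N1, w=10) → cum 28
Optimal location: mile 22.

x = 22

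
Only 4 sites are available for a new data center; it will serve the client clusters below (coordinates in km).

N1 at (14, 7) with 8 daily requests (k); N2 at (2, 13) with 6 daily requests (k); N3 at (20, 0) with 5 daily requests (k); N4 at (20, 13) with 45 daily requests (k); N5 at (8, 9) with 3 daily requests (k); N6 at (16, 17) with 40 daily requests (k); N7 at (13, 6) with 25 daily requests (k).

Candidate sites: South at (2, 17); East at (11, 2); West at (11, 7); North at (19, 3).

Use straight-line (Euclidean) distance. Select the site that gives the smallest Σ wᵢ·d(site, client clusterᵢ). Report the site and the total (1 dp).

West, total 1146.6 km

Total weighted distance at each candidate:
  South (2, 17): total = 2081.4
  East (11, 2): total = 1584.7
  West (11, 7): total = 1146.6
  North (19, 3): total = 1415.6
Minimum is at West with total 1146.6 km.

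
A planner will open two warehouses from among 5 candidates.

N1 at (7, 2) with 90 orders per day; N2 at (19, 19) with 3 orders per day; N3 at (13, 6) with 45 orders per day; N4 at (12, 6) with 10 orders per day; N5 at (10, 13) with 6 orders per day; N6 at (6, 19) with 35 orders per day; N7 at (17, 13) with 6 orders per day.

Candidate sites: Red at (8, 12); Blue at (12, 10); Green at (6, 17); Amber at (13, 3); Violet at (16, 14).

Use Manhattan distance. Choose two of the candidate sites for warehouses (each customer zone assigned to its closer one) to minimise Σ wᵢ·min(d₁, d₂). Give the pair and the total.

{Green, Amber}, total 1052

Evaluate every pair (each demand assigned to the nearer of the two):
  {Green, Amber}: total = 1052
  {Red, Amber}: total = 1252
  {Amber, Violet}: total = 1408
  {Blue, Amber}: total = 1456
  {Blue, Green}: total = 1628
  {Red, Blue}: total = 1684
  {Red, Green}: total = 1778
  {Red, Violet}: total = 1954
  {Blue, Violet}: total = 2026
  {Green, Violet}: total = 2203
Best pair: {Green, Amber} with total 1052.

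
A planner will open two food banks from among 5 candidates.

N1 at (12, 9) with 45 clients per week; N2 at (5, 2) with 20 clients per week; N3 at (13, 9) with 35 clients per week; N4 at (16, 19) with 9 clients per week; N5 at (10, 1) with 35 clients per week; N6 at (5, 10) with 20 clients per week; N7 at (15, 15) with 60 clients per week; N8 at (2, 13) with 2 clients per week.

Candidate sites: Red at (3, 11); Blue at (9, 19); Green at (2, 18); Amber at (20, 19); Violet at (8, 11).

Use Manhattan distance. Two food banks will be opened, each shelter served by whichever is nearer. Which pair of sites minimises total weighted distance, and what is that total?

Evaluate every pair (each demand assigned to the nearer of the two):
  {Amber, Violet}: total = 1847
  {Blue, Violet}: total = 1934
  {Red, Violet}: total = 2025
  {Green, Violet}: total = 2060
  {Red, Amber}: total = 2372
  {Red, Blue}: total = 2459
  {Red, Green}: total = 2891
  {Blue, Green}: total = 3013
  {Blue, Amber}: total = 3022
  {Green, Amber}: total = 3466
Best pair: {Amber, Violet} with total 1847.

{Amber, Violet}, total 1847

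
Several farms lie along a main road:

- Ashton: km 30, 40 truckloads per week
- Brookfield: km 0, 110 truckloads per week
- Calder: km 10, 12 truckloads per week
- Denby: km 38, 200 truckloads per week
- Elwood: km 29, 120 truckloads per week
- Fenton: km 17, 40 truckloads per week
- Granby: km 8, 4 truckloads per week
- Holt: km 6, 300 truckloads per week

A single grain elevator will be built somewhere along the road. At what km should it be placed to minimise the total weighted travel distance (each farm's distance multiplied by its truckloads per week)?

For a sum of weighted absolute distances on a line, the optimum is the weighted median (not the mean). Total weight W = 826; half-weight = 413.
Sort by position and accumulate weight:
  km 0 (Brookfield, w=110) → cum 110
  km 6 (Holt, w=300) → cum 410
  km 8 (Granby, w=4) → cum 414  ≥ 413 → median here
  km 10 (Calder, w=12) → cum 426
  km 17 (Fenton, w=40) → cum 466
  km 29 (Elwood, w=120) → cum 586
  km 30 (Ashton, w=40) → cum 626
  km 38 (Denby, w=200) → cum 826
Optimal location: km 8.

x = 8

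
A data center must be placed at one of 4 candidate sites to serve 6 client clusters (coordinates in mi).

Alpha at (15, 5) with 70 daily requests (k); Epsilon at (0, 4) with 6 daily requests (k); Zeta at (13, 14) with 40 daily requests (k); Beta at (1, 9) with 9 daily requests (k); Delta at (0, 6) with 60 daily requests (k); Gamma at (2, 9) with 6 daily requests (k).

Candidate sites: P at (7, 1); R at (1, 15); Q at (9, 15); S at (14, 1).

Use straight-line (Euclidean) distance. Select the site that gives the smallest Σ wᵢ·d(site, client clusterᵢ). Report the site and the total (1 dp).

Total weighted distance at each candidate:
  P (7, 1): total = 1907.2
  R (1, 15): total = 2386.1
  Q (9, 15): total = 1975.5
  S (14, 1): total = 2011.9
Minimum is at P with total 1907.2 mi.

P, total 1907.2 mi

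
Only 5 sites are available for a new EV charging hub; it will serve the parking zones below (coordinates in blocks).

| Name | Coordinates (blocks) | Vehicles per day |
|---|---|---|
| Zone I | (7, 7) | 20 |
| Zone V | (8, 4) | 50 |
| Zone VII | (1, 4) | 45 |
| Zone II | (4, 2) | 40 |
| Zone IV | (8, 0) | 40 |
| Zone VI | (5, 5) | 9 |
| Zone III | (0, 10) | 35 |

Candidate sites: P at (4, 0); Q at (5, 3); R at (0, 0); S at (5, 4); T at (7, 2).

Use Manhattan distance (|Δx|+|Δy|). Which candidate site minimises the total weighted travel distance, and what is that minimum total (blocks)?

Total weighted distance at each candidate:
  P (4, 0): total = 1699
  Q (5, 3): total = 1303
  R (0, 0): total = 2105
  S (5, 4): total = 1224
  T (7, 2): total = 1420
Minimum is at S with total 1224 blocks.

S, total 1224 blocks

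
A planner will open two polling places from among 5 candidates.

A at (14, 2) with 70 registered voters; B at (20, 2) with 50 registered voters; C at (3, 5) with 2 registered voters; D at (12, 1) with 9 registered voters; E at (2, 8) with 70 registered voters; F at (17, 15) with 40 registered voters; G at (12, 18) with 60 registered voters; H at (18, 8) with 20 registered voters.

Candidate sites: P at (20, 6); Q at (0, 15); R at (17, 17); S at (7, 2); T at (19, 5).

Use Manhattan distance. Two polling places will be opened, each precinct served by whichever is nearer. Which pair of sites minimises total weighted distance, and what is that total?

{R, S}, total 2618

Evaluate every pair (each demand assigned to the nearer of the two):
  {R, S}: total = 2618
  {R, T}: total = 2811
  {P, R}: total = 2973
  {Q, T}: total = 2975
  {P, Q}: total = 3133
  {P, S}: total = 3288
  {S, T}: total = 3288
  {Q, R}: total = 3645
  {Q, S}: total = 3758
  {P, T}: total = 4051
Best pair: {R, S} with total 2618.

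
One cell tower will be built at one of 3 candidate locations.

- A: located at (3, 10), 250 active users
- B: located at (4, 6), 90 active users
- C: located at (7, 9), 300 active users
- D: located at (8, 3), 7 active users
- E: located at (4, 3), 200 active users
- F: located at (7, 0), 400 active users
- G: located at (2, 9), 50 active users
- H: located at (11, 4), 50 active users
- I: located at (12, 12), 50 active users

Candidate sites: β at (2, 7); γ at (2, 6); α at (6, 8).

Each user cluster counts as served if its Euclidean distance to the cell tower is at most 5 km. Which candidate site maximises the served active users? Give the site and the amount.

α, covering 690

Coverage radius r = 5 km; a point is covered iff (Δx)²+(Δy)² ≤ 5² = 25.
  β (2, 7): covers {A, B, E, G} → 590
  γ (2, 6): covers {A, B, E, G} → 590
  α (6, 8): covers {A, B, C, G} → 690
Maximum coverage at α: 690 active users.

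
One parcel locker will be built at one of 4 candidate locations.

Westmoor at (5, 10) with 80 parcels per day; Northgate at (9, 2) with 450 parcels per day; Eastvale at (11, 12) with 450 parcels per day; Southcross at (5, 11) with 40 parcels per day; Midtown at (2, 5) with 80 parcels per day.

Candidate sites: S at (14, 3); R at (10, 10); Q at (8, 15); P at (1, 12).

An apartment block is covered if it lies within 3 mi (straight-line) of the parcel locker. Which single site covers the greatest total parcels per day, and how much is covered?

Coverage radius r = 3 mi; a point is covered iff (Δx)²+(Δy)² ≤ 3² = 9.
  S (14, 3): covers {none} → 0
  R (10, 10): covers {Eastvale} → 450
  Q (8, 15): covers {none} → 0
  P (1, 12): covers {none} → 0
Maximum coverage at R: 450 parcels per day.

R, covering 450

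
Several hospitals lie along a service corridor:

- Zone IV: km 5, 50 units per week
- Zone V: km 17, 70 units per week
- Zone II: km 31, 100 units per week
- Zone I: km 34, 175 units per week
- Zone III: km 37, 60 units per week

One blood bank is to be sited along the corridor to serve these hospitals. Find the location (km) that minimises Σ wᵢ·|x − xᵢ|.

For a sum of weighted absolute distances on a line, the optimum is the weighted median (not the mean). Total weight W = 455; half-weight = 227.5.
Sort by position and accumulate weight:
  km 5 (Zone IV, w=50) → cum 50
  km 17 (Zone V, w=70) → cum 120
  km 31 (Zone II, w=100) → cum 220
  km 34 (Zone I, w=175) → cum 395  ≥ 227.5 → median here
  km 37 (Zone III, w=60) → cum 455
Optimal location: km 34.

x = 34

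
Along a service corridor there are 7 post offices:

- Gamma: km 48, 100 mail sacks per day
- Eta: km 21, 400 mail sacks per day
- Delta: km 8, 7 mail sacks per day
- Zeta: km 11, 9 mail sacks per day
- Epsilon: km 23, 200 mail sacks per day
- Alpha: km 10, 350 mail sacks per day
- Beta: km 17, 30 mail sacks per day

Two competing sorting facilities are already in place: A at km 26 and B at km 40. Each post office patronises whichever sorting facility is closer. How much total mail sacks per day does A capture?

996

The indifferent point is the midpoint (26+40)/2 = 33; post offices left of it (closer to A at 26) go to A, those right go to B.
  Delta at 8 (w=7) → A
  Alpha at 10 (w=350) → A
  Zeta at 11 (w=9) → A
  Beta at 17 (w=30) → A
  Eta at 21 (w=400) → A
  Epsilon at 23 (w=200) → A
  Gamma at 48 (w=100) → B
A captures 996; B captures 100.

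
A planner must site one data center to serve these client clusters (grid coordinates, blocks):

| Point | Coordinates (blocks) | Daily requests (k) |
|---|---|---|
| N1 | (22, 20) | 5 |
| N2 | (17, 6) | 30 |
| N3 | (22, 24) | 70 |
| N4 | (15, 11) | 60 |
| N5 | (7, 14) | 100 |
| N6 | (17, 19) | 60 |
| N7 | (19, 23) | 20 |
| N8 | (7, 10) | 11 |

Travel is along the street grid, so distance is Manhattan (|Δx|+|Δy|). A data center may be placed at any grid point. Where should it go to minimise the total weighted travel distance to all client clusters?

Manhattan distance separates: Σwᵢ(|x−xᵢ|+|y−yᵢ|) = Σwᵢ|x−xᵢ| + Σwᵢ|y−yᵢ|, so x and y are optimised independently as 1-D weighted medians.
Total weight W = 356; half = 178.
x-coordinate, sorted with cumulative weight:
  x=7 (N5, w=100) cum 100
  x=7 (N8, w=11) cum 111
  x=15 (N4, w=60) cum 171
  x=17 (N2, w=30) cum 201  ← median
  x=17 (N6, w=60) cum 261
  x=19 (N7, w=20) cum 281
  x=22 (N1, w=5) cum 286
  x=22 (N3, w=70) cum 356
⇒ x* = 17
y-coordinate, sorted with cumulative weight:
  y=6 (N2, w=30) cum 30
  y=10 (N8, w=11) cum 41
  y=11 (N4, w=60) cum 101
  y=14 (N5, w=100) cum 201  ← median
  y=19 (N6, w=60) cum 261
  y=20 (N1, w=5) cum 266
  y=23 (N7, w=20) cum 286
  y=24 (N3, w=70) cum 356
⇒ y* = 14

(17, 14)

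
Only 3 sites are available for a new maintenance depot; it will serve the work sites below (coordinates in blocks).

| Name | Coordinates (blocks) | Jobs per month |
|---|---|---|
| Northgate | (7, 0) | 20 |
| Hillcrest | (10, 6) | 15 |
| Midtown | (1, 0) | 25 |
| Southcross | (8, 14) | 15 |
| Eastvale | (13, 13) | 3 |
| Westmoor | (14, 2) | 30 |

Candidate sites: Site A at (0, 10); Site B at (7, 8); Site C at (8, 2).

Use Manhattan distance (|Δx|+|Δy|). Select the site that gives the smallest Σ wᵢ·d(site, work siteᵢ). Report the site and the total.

Total weighted distance at each candidate:
  Site A (0, 10): total = 1713
  Site B (7, 8): total = 1113
  Site C (8, 2): total = 783
Minimum is at Site C with total 783 blocks.

Site C, total 783 blocks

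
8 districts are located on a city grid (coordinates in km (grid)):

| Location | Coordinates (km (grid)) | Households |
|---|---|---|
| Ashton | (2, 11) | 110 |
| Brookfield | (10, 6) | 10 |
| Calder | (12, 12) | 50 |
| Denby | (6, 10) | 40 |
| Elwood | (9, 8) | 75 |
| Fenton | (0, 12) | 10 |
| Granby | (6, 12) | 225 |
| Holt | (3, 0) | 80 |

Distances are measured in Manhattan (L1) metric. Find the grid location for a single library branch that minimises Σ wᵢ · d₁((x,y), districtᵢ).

(6, 11)

Manhattan distance separates: Σwᵢ(|x−xᵢ|+|y−yᵢ|) = Σwᵢ|x−xᵢ| + Σwᵢ|y−yᵢ|, so x and y are optimised independently as 1-D weighted medians.
Total weight W = 600; half = 300.
x-coordinate, sorted with cumulative weight:
  x=0 (Fenton, w=10) cum 10
  x=2 (Ashton, w=110) cum 120
  x=3 (Holt, w=80) cum 200
  x=6 (Denby, w=40) cum 240
  x=6 (Granby, w=225) cum 465  ← median
  x=9 (Elwood, w=75) cum 540
  x=10 (Brookfield, w=10) cum 550
  x=12 (Calder, w=50) cum 600
⇒ x* = 6
y-coordinate, sorted with cumulative weight:
  y=0 (Holt, w=80) cum 80
  y=6 (Brookfield, w=10) cum 90
  y=8 (Elwood, w=75) cum 165
  y=10 (Denby, w=40) cum 205
  y=11 (Ashton, w=110) cum 315  ← median
  y=12 (Calder, w=50) cum 365
  y=12 (Fenton, w=10) cum 375
  y=12 (Granby, w=225) cum 600
⇒ y* = 11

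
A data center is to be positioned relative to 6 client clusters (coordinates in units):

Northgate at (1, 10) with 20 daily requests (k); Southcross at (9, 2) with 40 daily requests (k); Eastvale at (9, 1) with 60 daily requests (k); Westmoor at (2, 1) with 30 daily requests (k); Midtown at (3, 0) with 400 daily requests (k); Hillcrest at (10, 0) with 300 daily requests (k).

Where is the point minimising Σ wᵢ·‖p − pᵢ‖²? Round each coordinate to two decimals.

The minimiser of Σwᵢ‖p−pᵢ‖² is the weighted centroid p* = (Σwᵢpᵢ)/(Σwᵢ).
Σwᵢ = 850.
Σwᵢxᵢ = 20·1 + 40·9 + 60·9 + 30·2 + 400·3 + 300·10 = 5180.
Σwᵢyᵢ = 20·10 + 40·2 + 60·1 + 30·1 + 400·0 + 300·0 = 370.
x* = 5180/850 = 6.09, y* = 370/850 = 0.44.

(6.09, 0.44)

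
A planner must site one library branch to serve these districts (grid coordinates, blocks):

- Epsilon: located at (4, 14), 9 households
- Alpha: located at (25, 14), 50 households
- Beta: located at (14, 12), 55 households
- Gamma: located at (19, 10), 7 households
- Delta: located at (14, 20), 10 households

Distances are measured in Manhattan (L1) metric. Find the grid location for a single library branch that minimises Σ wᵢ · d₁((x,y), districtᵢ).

(14, 14)

Manhattan distance separates: Σwᵢ(|x−xᵢ|+|y−yᵢ|) = Σwᵢ|x−xᵢ| + Σwᵢ|y−yᵢ|, so x and y are optimised independently as 1-D weighted medians.
Total weight W = 131; half = 65.5.
x-coordinate, sorted with cumulative weight:
  x=4 (Epsilon, w=9) cum 9
  x=14 (Beta, w=55) cum 64
  x=14 (Delta, w=10) cum 74  ← median
  x=19 (Gamma, w=7) cum 81
  x=25 (Alpha, w=50) cum 131
⇒ x* = 14
y-coordinate, sorted with cumulative weight:
  y=10 (Gamma, w=7) cum 7
  y=12 (Beta, w=55) cum 62
  y=14 (Epsilon, w=9) cum 71  ← median
  y=14 (Alpha, w=50) cum 121
  y=20 (Delta, w=10) cum 131
⇒ y* = 14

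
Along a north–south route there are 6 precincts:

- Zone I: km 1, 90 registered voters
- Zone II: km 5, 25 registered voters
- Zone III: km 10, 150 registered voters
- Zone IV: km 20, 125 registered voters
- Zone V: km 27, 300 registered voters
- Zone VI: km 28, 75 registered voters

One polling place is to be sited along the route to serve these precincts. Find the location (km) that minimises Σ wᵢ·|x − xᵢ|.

x = 20

For a sum of weighted absolute distances on a line, the optimum is the weighted median (not the mean). Total weight W = 765; half-weight = 382.5.
Sort by position and accumulate weight:
  km 1 (Zone I, w=90) → cum 90
  km 5 (Zone II, w=25) → cum 115
  km 10 (Zone III, w=150) → cum 265
  km 20 (Zone IV, w=125) → cum 390  ≥ 382.5 → median here
  km 27 (Zone V, w=300) → cum 690
  km 28 (Zone VI, w=75) → cum 765
Optimal location: km 20.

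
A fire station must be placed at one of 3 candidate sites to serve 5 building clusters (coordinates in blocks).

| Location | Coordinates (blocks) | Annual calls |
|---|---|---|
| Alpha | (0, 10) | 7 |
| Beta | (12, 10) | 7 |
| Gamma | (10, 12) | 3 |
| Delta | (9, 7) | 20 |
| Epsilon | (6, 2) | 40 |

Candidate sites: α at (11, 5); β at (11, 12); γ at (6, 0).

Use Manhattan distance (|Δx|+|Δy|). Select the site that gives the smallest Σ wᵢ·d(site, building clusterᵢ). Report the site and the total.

γ, total 552 blocks

Total weighted distance at each candidate:
  α (11, 5): total = 578
  β (11, 12): total = 855
  γ (6, 0): total = 552
Minimum is at γ with total 552 blocks.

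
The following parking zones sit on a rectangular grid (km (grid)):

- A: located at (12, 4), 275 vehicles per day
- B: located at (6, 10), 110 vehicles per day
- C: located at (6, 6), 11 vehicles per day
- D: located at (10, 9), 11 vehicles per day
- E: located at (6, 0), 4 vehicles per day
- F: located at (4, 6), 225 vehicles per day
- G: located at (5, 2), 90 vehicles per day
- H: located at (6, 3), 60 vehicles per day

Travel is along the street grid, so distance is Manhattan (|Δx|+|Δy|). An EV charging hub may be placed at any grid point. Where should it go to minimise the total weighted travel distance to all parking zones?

Manhattan distance separates: Σwᵢ(|x−xᵢ|+|y−yᵢ|) = Σwᵢ|x−xᵢ| + Σwᵢ|y−yᵢ|, so x and y are optimised independently as 1-D weighted medians.
Total weight W = 786; half = 393.
x-coordinate, sorted with cumulative weight:
  x=4 (F, w=225) cum 225
  x=5 (G, w=90) cum 315
  x=6 (B, w=110) cum 425  ← median
  x=6 (C, w=11) cum 436
  x=6 (E, w=4) cum 440
  x=6 (H, w=60) cum 500
  x=10 (D, w=11) cum 511
  x=12 (A, w=275) cum 786
⇒ x* = 6
y-coordinate, sorted with cumulative weight:
  y=0 (E, w=4) cum 4
  y=2 (G, w=90) cum 94
  y=3 (H, w=60) cum 154
  y=4 (A, w=275) cum 429  ← median
  y=6 (C, w=11) cum 440
  y=6 (F, w=225) cum 665
  y=9 (D, w=11) cum 676
  y=10 (B, w=110) cum 786
⇒ y* = 4

(6, 4)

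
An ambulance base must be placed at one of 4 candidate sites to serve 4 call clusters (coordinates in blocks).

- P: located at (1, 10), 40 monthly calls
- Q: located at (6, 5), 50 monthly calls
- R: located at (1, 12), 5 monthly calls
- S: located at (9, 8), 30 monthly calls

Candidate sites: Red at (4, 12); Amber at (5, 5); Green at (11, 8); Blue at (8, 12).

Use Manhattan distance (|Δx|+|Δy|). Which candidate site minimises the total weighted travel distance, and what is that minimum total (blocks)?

Amber, total 675 blocks

Total weighted distance at each candidate:
  Red (4, 12): total = 935
  Amber (5, 5): total = 675
  Green (11, 8): total = 1010
  Blue (8, 12): total = 995
Minimum is at Amber with total 675 blocks.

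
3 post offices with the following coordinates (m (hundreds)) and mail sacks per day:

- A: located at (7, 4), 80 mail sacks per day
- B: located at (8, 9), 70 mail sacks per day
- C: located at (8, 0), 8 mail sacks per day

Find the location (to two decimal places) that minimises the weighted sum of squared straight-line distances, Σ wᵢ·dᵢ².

(7.49, 6.01)

The minimiser of Σwᵢ‖p−pᵢ‖² is the weighted centroid p* = (Σwᵢpᵢ)/(Σwᵢ).
Σwᵢ = 158.
Σwᵢxᵢ = 80·7 + 70·8 + 8·8 = 1184.
Σwᵢyᵢ = 80·4 + 70·9 + 8·0 = 950.
x* = 1184/158 = 7.49, y* = 950/158 = 6.01.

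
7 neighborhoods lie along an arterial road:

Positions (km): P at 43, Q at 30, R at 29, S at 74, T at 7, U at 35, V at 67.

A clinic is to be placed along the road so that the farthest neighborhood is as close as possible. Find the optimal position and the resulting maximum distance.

location 40.5, max distance 33.5

The 1-center on a line is the midpoint of the two extreme points: leftmost at 7, rightmost at 74.
Optimal location = (7 + 74)/2 = 40.5; maximum distance = (74 − 7)/2 = 33.5.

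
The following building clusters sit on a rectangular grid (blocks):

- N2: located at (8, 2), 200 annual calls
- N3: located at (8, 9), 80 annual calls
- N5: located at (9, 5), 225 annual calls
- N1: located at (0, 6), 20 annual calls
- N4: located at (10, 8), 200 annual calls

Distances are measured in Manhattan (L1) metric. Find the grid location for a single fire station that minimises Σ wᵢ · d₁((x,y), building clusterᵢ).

(9, 5)

Manhattan distance separates: Σwᵢ(|x−xᵢ|+|y−yᵢ|) = Σwᵢ|x−xᵢ| + Σwᵢ|y−yᵢ|, so x and y are optimised independently as 1-D weighted medians.
Total weight W = 725; half = 362.5.
x-coordinate, sorted with cumulative weight:
  x=0 (N1, w=20) cum 20
  x=8 (N2, w=200) cum 220
  x=8 (N3, w=80) cum 300
  x=9 (N5, w=225) cum 525  ← median
  x=10 (N4, w=200) cum 725
⇒ x* = 9
y-coordinate, sorted with cumulative weight:
  y=2 (N2, w=200) cum 200
  y=5 (N5, w=225) cum 425  ← median
  y=6 (N1, w=20) cum 445
  y=8 (N4, w=200) cum 645
  y=9 (N3, w=80) cum 725
⇒ y* = 5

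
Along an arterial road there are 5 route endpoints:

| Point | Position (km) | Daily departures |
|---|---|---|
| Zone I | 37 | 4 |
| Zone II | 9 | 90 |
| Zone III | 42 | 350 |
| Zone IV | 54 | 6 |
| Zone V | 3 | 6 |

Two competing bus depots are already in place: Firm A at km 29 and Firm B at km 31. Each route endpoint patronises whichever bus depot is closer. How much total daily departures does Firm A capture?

The indifferent point is the midpoint (29+31)/2 = 30; route endpoints left of it (closer to Firm A at 29) go to Firm A, those right go to Firm B.
  Zone V at 3 (w=6) → Firm A
  Zone II at 9 (w=90) → Firm A
  Zone I at 37 (w=4) → Firm B
  Zone III at 42 (w=350) → Firm B
  Zone IV at 54 (w=6) → Firm B
Firm A captures 96; Firm B captures 360.

96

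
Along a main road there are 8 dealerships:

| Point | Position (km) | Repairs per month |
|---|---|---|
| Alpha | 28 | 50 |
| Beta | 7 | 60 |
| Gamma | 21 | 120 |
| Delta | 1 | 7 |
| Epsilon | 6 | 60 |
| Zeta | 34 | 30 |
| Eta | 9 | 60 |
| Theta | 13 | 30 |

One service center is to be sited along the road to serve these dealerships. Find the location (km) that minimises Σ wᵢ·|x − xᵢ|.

x = 13

For a sum of weighted absolute distances on a line, the optimum is the weighted median (not the mean). Total weight W = 417; half-weight = 208.5.
Sort by position and accumulate weight:
  km 1 (Delta, w=7) → cum 7
  km 6 (Epsilon, w=60) → cum 67
  km 7 (Beta, w=60) → cum 127
  km 9 (Eta, w=60) → cum 187
  km 13 (Theta, w=30) → cum 217  ≥ 208.5 → median here
  km 21 (Gamma, w=120) → cum 337
  km 28 (Alpha, w=50) → cum 387
  km 34 (Zeta, w=30) → cum 417
Optimal location: km 13.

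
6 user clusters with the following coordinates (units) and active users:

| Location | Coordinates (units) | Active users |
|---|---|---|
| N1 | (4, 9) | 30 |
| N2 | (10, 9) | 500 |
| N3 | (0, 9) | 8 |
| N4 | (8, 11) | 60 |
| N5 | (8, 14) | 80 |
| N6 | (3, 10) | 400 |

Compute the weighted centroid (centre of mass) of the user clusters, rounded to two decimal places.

(6.90, 9.85)

The minimiser of Σwᵢ‖p−pᵢ‖² is the weighted centroid p* = (Σwᵢpᵢ)/(Σwᵢ).
Σwᵢ = 1078.
Σwᵢxᵢ = 30·4 + 500·10 + 8·0 + 60·8 + 80·8 + 400·3 = 7440.
Σwᵢyᵢ = 30·9 + 500·9 + 8·9 + 60·11 + 80·14 + 400·10 = 10622.
x* = 7440/1078 = 6.90, y* = 10622/1078 = 9.85.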